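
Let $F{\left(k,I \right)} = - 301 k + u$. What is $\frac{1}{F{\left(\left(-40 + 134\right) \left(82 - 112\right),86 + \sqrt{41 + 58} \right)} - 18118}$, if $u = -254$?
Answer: $\frac{1}{830448} \approx 1.2042 \cdot 10^{-6}$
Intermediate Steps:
$F{\left(k,I \right)} = -254 - 301 k$ ($F{\left(k,I \right)} = - 301 k - 254 = -254 - 301 k$)
$\frac{1}{F{\left(\left(-40 + 134\right) \left(82 - 112\right),86 + \sqrt{41 + 58} \right)} - 18118} = \frac{1}{\left(-254 - 301 \left(-40 + 134\right) \left(82 - 112\right)\right) - 18118} = \frac{1}{\left(-254 - 301 \cdot 94 \left(-30\right)\right) - 18118} = \frac{1}{\left(-254 - -848820\right) - 18118} = \frac{1}{\left(-254 + 848820\right) - 18118} = \frac{1}{848566 - 18118} = \frac{1}{830448}$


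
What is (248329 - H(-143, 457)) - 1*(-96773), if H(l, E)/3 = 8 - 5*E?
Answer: 351933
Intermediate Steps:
H(l, E) = 24 - 15*E (H(l, E) = 3*(8 - 5*E) = 24 - 15*E)
(248329 - H(-143, 457)) - 1*(-96773) = (248329 - (24 - 15*457)) - 1*(-96773) = (248329 - (24 - 6855)) + 96773 = (248329 - 1*(-6831)) + 96773 = (248329 + 6831) + 96773 = 255160 + 96773 = 351933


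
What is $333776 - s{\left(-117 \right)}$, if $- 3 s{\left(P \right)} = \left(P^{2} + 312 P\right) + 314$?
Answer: $\frac{978827}{3} \approx 3.2628 \cdot 10^{5}$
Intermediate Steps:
$s{\left(P \right)} = - \frac{314}{3} - 104 P - \frac{P^{2}}{3}$ ($s{\left(P \right)} = - \frac{\left(P^{2} + 312 P\right) + 314}{3} = - \frac{314 + P^{2} + 312 P}{3} = - \frac{314}{3} - 104 P - \frac{P^{2}}{3}$)
$333776 - s{\left(-117 \right)} = 333776 - \left(- \frac{314}{3} - -12168 - \frac{\left(-117\right)^{2}}{3}\right) = 333776 - \left(- \frac{314}{3} + 12168 - 4563\right) = 333776 - \frac{22501}{3} = \frac{978827}{3}$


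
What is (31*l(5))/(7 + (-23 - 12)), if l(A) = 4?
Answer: -31/7 ≈ -4.4286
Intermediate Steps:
(31*l(5))/(7 + (-23 - 12)) = (31*4)/(7 + (-23 - 12)) = 124/(7 - 35) = 124/(-28) = 124*(-1/28) = -31/7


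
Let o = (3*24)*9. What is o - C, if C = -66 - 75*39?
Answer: 3639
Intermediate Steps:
o = 648 (o = 72*9 = 648)
C = -2991 (C = -66 - 2925 = -2991)
o - C = 648 - 1*(-2991) = 648 + 2991 = 3639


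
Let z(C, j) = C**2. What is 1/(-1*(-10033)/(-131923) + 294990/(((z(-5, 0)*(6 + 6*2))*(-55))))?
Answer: -9894225/118679644 ≈ -0.083369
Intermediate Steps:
1/(-1*(-10033)/(-131923) + 294990/(((z(-5, 0)*(6 + 6*2))*(-55)))) = 1/(-1*(-10033)/(-131923) + 294990/((((-5)**2*(6 + 6*2))*(-55)))) = 1/(10033*(-1/131923) + 294990/(((25*(6 + 12))*(-55)))) = 1/(-10033/131923 + 294990/(((25*18)*(-55)))) = 1/(-10033/131923 + 294990/((450*(-55)))) = 1/(-10033/131923 + 294990/(-24750)) = 1/(-10033/131923 + 294990*(-1/24750)) = 1/(-10033/131923 - 9833/825) = 1/(-118679644/9894225) = -9894225/118679644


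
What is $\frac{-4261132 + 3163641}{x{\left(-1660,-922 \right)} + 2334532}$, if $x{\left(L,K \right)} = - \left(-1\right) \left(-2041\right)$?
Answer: $- \frac{1097491}{2332491} \approx -0.47052$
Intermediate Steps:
$x{\left(L,K \right)} = -2041$ ($x{\left(L,K \right)} = \left(-1\right) 2041 = -2041$)
$\frac{-4261132 + 3163641}{x{\left(-1660,-922 \right)} + 2334532} = \frac{-4261132 + 3163641}{-2041 + 2334532} = - \frac{1097491}{2332491}$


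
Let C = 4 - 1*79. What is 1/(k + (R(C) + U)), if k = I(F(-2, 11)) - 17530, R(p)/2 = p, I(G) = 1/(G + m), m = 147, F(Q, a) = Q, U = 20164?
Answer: 145/360181 ≈ 0.00040258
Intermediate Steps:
I(G) = 1/(147 + G) (I(G) = 1/(G + 147) = 1/(147 + G))
C = -75 (C = 4 - 79 = -75)
R(p) = 2*p
k = -2541849/145 (k = 1/(147 - 2) - 17530 = 1/145 - 17530 = -2541849/145 ≈ -17530.)
1/(k + (R(C) + U)) = 1/(-2541849/145 + (2*(-75) + 20164)) = 1/(-2541849/145 + (-150 + 20164)) = 1/(-2541849/145 + 20014) = 1/(360181/145) = 145/360181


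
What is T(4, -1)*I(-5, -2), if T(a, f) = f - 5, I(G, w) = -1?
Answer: 6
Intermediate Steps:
T(a, f) = -5 + f
T(4, -1)*I(-5, -2) = (-5 - 1)*(-1) = -6*(-1) = 6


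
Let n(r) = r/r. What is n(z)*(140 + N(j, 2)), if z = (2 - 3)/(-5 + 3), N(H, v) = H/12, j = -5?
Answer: 1675/12 ≈ 139.58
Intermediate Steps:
N(H, v) = H/12 (N(H, v) = H*(1/12) = H/12)
z = ½ (z = -1/(-2) = -1*(-½) = ½ ≈ 0.50000)
n(r) = 1
n(z)*(140 + N(j, 2)) = 1*(140 + (1/12)*(-5)) = 1*(140 - 5/12) = 1*(1675/12) = 1675/12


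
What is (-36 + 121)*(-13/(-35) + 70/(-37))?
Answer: -33473/259 ≈ -129.24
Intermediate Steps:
(-36 + 121)*(-13/(-35) + 70/(-37)) = 85*(-13*(-1/35) + 70*(-1/37)) = 85*(13/35 - 70/37) = 85*(-1969/1295) = -33473/259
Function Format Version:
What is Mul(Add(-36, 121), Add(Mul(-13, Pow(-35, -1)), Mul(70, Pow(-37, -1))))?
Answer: Rational(-33473, 259) ≈ -129.24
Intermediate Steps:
Mul(Add(-36, 121), Add(Mul(-13, Pow(-35, -1)), Mul(70, Pow(-37, -1)))) = Mul(85, Add(Mul(-13, Rational(-1, 35)), Mul(70, Rational(-1, 37)))) = Mul(85, Add(Rational(13, 35), Rational(-70, 37))) = Mul(85, Rational(-1969, 1295)) = Rational(-33473, 259)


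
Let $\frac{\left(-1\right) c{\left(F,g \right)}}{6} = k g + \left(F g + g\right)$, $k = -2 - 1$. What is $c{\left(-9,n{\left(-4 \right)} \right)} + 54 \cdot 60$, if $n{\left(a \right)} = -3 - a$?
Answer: $3306$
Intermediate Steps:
$k = -3$ ($k = -2 - 1 = -3$)
$c{\left(F,g \right)} = 12 g - 6 F g$ ($c{\left(F,g \right)} = - 6 \left(- 3 g + \left(F g + g\right)\right) = - 6 \left(- 3 g + \left(g + F g\right)\right) = - 6 \left(- 2 g + F g\right) = 12 g - 6 F g$)
$c{\left(-9,n{\left(-4 \right)} \right)} + 54 \cdot 60 = 6 \left(-3 - -4\right) \left(2 - -9\right) + 54 \cdot 60 = 6 \left(-3 + 4\right) \left(2 + 9\right) + 3240 = 6 \cdot 1 \cdot 11 + 3240 = 66 + 3240 = 3306$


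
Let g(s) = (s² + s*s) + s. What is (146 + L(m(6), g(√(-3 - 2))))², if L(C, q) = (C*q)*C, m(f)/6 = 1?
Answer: 39316 - 15408*I*√5 ≈ 39316.0 - 34453.0*I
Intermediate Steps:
g(s) = s + 2*s² (g(s) = (s² + s²) + s = 2*s² + s = s + 2*s²)
m(f) = 6 (m(f) = 6*1 = 6)
L(C, q) = q*C²
(146 + L(m(6), g(√(-3 - 2))))² = (146 + (√(-3 - 2)*(1 + 2*√(-3 - 2)))*6²)² = (146 + (√(-5)*(1 + 2*√(-5)))*36)² = (146 + ((I*√5)*(1 + 2*(I*√5)))*36)² = (146 + ((I*√5)*(1 + 2*I*√5))*36)² = (146 + (I*√5*(1 + 2*I*√5))*36)² = (146 + 36*I*√5*(1 + 2*I*√5))²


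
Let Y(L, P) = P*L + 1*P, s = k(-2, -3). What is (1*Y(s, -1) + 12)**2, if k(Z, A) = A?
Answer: 196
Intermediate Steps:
s = -3
Y(L, P) = P + L*P (Y(L, P) = L*P + P = P + L*P)
(1*Y(s, -1) + 12)**2 = (1*(-(1 - 3)) + 12)**2 = (1*(-1*(-2)) + 12)**2 = (1*2 + 12)**2 = (2 + 12)**2 = 14**2 = 196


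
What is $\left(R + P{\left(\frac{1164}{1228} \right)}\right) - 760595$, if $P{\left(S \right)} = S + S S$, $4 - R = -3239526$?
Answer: $\frac{233637318833}{94249} \approx 2.4789 \cdot 10^{6}$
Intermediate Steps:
$R = 3239530$ ($R = 4 - -3239526 = 4 + 3239526 = 3239530$)
$P{\left(S \right)} = S + S^{2}$
$\left(R + P{\left(\frac{1164}{1228} \right)}\right) - 760595 = \left(3239530 + \frac{1164}{1228} \left(1 + \frac{1164}{1228}\right)\right) - 760595 = \left(3239530 + 1164 \cdot \frac{1}{1228} \left(1 + 1164 \cdot \frac{1}{1228}\right)\right) - 760595 = \left(3239530 + \frac{291 \left(1 + \frac{291}{307}\right)}{307}\right) - 760595 = \left(3239530 + \frac{291}{307} \cdot \frac{598}{307}\right) - 760595 = \left(3239530 + \frac{174018}{94249}\right) - 760595 = \frac{305322636988}{94249} - 760595 = \frac{233637318833}{94249}$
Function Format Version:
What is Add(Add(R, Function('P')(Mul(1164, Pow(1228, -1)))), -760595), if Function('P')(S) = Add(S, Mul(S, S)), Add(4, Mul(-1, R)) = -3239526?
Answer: Rational(233637318833, 94249) ≈ 2.4789e+6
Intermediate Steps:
R = 3239530 (R = Add(4, Mul(-1, -3239526)) = Add(4, 3239526) = 3239530)
Function('P')(S) = Add(S, Pow(S, 2))
Add(Add(R, Function('P')(Mul(1164, Pow(1228, -1)))), -760595) = Add(Add(3239530, Mul(Mul(1164, Pow(1228, -1)), Add(1, Mul(1164, Pow(1228, -1))))), -760595) = Add(Add(3239530, Mul(Mul(1164, Rational(1, 1228)), Add(1, Mul(1164, Rational(1, 1228))))), -760595) = Add(Add(3239530, Mul(Rational(291, 307), Add(1, Rational(291, 307)))), -760595) = Add(Add(3239530, Mul(Rational(291, 307), Rational(598, 307))), -760595) = Add(Add(3239530, Rational(174018, 94249)), -760595) = Add(Rational(305322636988, 94249), -760595) = Rational(233637318833, 94249)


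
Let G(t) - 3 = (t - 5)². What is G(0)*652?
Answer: 18256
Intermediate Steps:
G(t) = 3 + (-5 + t)² (G(t) = 3 + (t - 5)² = 3 + (-5 + t)²)
G(0)*652 = (3 + (-5 + 0)²)*652 = (3 + (-5)²)*652 = (3 + 25)*652 = 28*652 = 18256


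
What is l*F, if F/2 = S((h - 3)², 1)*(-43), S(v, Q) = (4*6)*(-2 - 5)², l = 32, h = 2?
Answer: -3236352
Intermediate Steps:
S(v, Q) = 1176 (S(v, Q) = 24*(-7)² = 24*49 = 1176)
F = -101136 (F = 2*(1176*(-43)) = 2*(-50568) = -101136)
l*F = 32*(-101136) = -3236352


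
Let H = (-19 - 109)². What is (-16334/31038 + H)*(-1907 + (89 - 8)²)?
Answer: 1183303370366/15519 ≈ 7.6249e+7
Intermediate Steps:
H = 16384 (H = (-128)² = 16384)
(-16334/31038 + H)*(-1907 + (89 - 8)²) = (-16334/31038 + 16384)*(-1907 + (89 - 8)²) = (-16334*1/31038 + 16384)*(-1907 + 81²) = (-8167/15519 + 16384)*(-1907 + 6561) = (254255129/15519)*4654 = 1183303370366/15519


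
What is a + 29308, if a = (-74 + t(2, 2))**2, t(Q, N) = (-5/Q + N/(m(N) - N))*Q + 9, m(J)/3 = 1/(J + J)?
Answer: 866656/25 ≈ 34666.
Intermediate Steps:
m(J) = 3/(2*J) (m(J) = 3/(J + J) = 3/((2*J)) = 3*(1/(2*J)) = 3/(2*J))
t(Q, N) = 9 + Q*(-5/Q + N/(-N + 3/(2*N))) (t(Q, N) = (-5/Q + N/(3/(2*N) - N))*Q + 9 = (-5/Q + N/(-N + 3/(2*N)))*Q + 9 = Q*(-5/Q + N/(-N + 3/(2*N))) + 9 = 9 + Q*(-5/Q + N/(-N + 3/(2*N))))
a = 133956/25 (a = (-74 + (-12 + 2*2**2*(4 - 1*2))/(-3 + 2*2**2))**2 = (-74 + (-12 + 2*4*(4 - 2))/(-3 + 2*4))**2 = (-74 + (-12 + 2*4*2)/(-3 + 8))**2 = (-74 + (-12 + 16)/5)**2 = (-74 + (1/5)*4)**2 = (-74 + 4/5)**2 = (-366/5)**2 = 133956/25 ≈ 5358.2)
a + 29308 = 133956/25 + 29308 = 866656/25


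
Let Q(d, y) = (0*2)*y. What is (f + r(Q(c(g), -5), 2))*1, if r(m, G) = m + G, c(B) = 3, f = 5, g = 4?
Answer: 7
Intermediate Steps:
Q(d, y) = 0 (Q(d, y) = 0*y = 0)
r(m, G) = G + m
(f + r(Q(c(g), -5), 2))*1 = (5 + (2 + 0))*1 = (5 + 2)*1 = 7*1 = 7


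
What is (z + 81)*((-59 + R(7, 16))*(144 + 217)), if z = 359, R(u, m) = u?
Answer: -8259680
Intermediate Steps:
(z + 81)*((-59 + R(7, 16))*(144 + 217)) = (359 + 81)*((-59 + 7)*(144 + 217)) = 440*(-52*361) = 440*(-18772) = -8259680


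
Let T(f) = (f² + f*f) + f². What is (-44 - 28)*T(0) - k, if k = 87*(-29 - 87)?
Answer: 10092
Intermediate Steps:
T(f) = 3*f² (T(f) = (f² + f²) + f² = 2*f² + f² = 3*f²)
k = -10092 (k = 87*(-116) = -10092)
(-44 - 28)*T(0) - k = (-44 - 28)*(3*0²) - 1*(-10092) = -216*0 + 10092 = -72*0 + 10092 = 0 + 10092 = 10092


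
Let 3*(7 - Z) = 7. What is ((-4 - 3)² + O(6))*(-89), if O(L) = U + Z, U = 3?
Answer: -15130/3 ≈ -5043.3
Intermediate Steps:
Z = 14/3 (Z = 7 - ⅓*7 = 7 - 7/3 = 14/3 ≈ 4.6667)
O(L) = 23/3 (O(L) = 3 + 14/3 = 23/3)
((-4 - 3)² + O(6))*(-89) = ((-4 - 3)² + 23/3)*(-89) = ((-7)² + 23/3)*(-89) = (49 + 23/3)*(-89) = (170/3)*(-89) = -15130/3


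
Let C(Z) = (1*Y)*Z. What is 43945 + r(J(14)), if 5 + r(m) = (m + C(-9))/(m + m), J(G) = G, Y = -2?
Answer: 307588/7 ≈ 43941.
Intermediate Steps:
C(Z) = -2*Z (C(Z) = (1*(-2))*Z = -2*Z)
r(m) = -5 + (18 + m)/(2*m) (r(m) = -5 + (m - 2*(-9))/(m + m) = -5 + (m + 18)/((2*m)) = -5 + (18 + m)*(1/(2*m)) = -5 + (18 + m)/(2*m))
43945 + r(J(14)) = 43945 + (-9/2 + 9/14) = 43945 - 27/7 = 307588/7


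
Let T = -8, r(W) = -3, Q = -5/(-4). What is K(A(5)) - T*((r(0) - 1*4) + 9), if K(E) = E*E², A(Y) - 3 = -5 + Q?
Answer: 997/64 ≈ 15.578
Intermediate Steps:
Q = 5/4 (Q = -5*(-¼) = 5/4 ≈ 1.2500)
A(Y) = -¾ (A(Y) = 3 + (-5 + 5/4) = 3 - 15/4 = -¾)
K(E) = E³
K(A(5)) - T*((r(0) - 1*4) + 9) = (-¾)³ - (-8)*((-3 - 1*4) + 9) = -27/64 - (-8)*((-3 - 4) + 9) = -27/64 - (-8)*(-7 + 9) = -27/64 - (-8)*2 = -27/64 - 1*(-16) = -27/64 + 16 = 997/64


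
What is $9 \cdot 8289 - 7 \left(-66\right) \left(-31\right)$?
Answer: $60279$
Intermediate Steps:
$9 \cdot 8289 - 7 \left(-66\right) \left(-31\right) = 74601 - \left(-462\right) \left(-31\right) = 74601 - 14322 = 60279$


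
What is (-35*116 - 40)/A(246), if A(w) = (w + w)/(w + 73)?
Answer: -7975/3 ≈ -2658.3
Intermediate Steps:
A(w) = 2*w/(73 + w) (A(w) = (2*w)/(73 + w) = 2*w/(73 + w))
(-35*116 - 40)/A(246) = (-35*116 - 40)/((2*246/(73 + 246))) = (-4060 - 40)/((2*246/319)) = -4100/(2*246*(1/319)) = -4100/492/319 = -4100*319/492 = -7975/3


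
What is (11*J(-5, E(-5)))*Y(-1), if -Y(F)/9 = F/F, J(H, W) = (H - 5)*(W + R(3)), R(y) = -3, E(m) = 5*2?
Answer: 6930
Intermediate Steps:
E(m) = 10
J(H, W) = (-5 + H)*(-3 + W) (J(H, W) = (H - 5)*(W - 3) = (-5 + H)*(-3 + W))
Y(F) = -9 (Y(F) = -9*F/F = -9*1 = -9)
(11*J(-5, E(-5)))*Y(-1) = (11*(15 - 5*10 - 3*(-5) - 5*10))*(-9) = (11*(15 - 50 + 15 - 50))*(-9) = (11*(-70))*(-9) = -770*(-9) = 6930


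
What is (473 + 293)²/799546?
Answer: 293378/399773 ≈ 0.73386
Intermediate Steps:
(473 + 293)²/799546 = 766²*(1/799546) = 586756*(1/799546) = 293378/399773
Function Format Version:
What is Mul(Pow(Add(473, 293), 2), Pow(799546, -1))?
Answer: Rational(293378, 399773) ≈ 0.73386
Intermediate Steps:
Mul(Pow(Add(473, 293), 2), Pow(799546, -1)) = Mul(Pow(766, 2), Rational(1, 799546)) = Mul(586756, Rational(1, 799546)) = Rational(293378, 399773)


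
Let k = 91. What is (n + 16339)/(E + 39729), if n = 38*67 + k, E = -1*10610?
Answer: 18976/29119 ≈ 0.65167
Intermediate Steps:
E = -10610
n = 2637 (n = 38*67 + 91 = 2546 + 91 = 2637)
(n + 16339)/(E + 39729) = (2637 + 16339)/(-10610 + 39729) = 18976/29119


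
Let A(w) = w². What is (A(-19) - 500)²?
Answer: 19321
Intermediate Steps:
(A(-19) - 500)² = ((-19)² - 500)² = (361 - 500)² = (-139)² = 19321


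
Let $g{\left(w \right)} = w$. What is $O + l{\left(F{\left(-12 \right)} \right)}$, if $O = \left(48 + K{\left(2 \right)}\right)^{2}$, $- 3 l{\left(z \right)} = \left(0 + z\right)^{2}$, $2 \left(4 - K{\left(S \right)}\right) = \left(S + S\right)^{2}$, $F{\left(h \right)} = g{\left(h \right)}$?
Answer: $1888$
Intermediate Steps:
$F{\left(h \right)} = h$
$K{\left(S \right)} = 4 - 2 S^{2}$ ($K{\left(S \right)} = 4 - \frac{\left(S + S\right)^{2}}{2} = 4 - \frac{\left(2 S\right)^{2}}{2} = 4 - \frac{4 S^{2}}{2} = 4 - 2 S^{2}$)
$l{\left(z \right)} = - \frac{z^{2}}{3}$ ($l{\left(z \right)} = - \frac{\left(0 + z\right)^{2}}{3} = - \frac{z^{2}}{3}$)
$O = 1936$ ($O = \left(48 + \left(4 - 2 \cdot 2^{2}\right)\right)^{2} = \left(48 + \left(4 - 8\right)\right)^{2} = \left(48 - 4\right)^{2} = 44^{2} = 1936$)
$O + l{\left(F{\left(-12 \right)} \right)} = 1936 - \frac{\left(-12\right)^{2}}{3} = 1936 - 48 = 1888$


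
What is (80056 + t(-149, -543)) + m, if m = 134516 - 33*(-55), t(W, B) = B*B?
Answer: 511236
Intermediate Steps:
t(W, B) = B**2
m = 136331 (m = 134516 + 1815 = 136331)
(80056 + t(-149, -543)) + m = (80056 + (-543)**2) + 136331 = (80056 + 294849) + 136331 = 374905 + 136331 = 511236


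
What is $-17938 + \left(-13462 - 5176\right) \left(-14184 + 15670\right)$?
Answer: $-27714006$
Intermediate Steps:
$-17938 + \left(-13462 - 5176\right) \left(-14184 + 15670\right) = -17938 - 27696068 = -27714006$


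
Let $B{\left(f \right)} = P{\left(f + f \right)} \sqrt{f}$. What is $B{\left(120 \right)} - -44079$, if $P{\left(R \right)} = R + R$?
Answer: $44079 + 960 \sqrt{30} \approx 49337.0$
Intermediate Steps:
$P{\left(R \right)} = 2 R$
$B{\left(f \right)} = 4 f^{\frac{3}{2}}$ ($B{\left(f \right)} = 2 \left(f + f\right) \sqrt{f} = 2 \cdot 2 f \sqrt{f} = 4 f \sqrt{f} = 4 f^{\frac{3}{2}}$)
$B{\left(120 \right)} - -44079 = 4 \cdot 120^{\frac{3}{2}} - -44079 = 4 \cdot 240 \sqrt{30} + 44079 = 960 \sqrt{30} + 44079 = 44079 + 960 \sqrt{30}$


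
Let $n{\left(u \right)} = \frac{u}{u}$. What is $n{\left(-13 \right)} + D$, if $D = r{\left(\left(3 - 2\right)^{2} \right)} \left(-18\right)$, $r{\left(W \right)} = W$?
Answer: $-17$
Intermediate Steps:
$n{\left(u \right)} = 1$
$D = -18$ ($D = \left(3 - 2\right)^{2} \left(-18\right) = 1^{2} \left(-18\right) = 1 \left(-18\right) = -18$)
$n{\left(-13 \right)} + D = 1 - 18 = -17$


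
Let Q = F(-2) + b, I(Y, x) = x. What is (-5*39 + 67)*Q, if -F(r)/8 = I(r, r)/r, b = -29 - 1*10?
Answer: 6016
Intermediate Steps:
b = -39 (b = -29 - 10 = -39)
F(r) = -8 (F(r) = -8*r/r = -8*1 = -8)
Q = -47 (Q = -8 - 39 = -47)
(-5*39 + 67)*Q = (-5*39 + 67)*(-47) = (-195 + 67)*(-47) = -128*(-47) = 6016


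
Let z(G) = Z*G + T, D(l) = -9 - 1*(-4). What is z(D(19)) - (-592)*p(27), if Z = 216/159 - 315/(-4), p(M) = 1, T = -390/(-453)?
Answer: 6156499/32012 ≈ 192.32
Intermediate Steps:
D(l) = -5 (D(l) = -9 + 4 = -5)
T = 130/151 (T = -390*(-1/453) = 130/151 ≈ 0.86093)
Z = 16983/212 (Z = 216*(1/159) - 315*(-1/4) = 72/53 + 315/4 = 16983/212 ≈ 80.109)
z(G) = 130/151 + 16983*G/212 (z(G) = 16983*G/212 + 130/151 = 130/151 + 16983*G/212)
z(D(19)) - (-592)*p(27) = (130/151 + (16983/212)*(-5)) - (-592) = (130/151 - 84915/212) - 1*(-592) = -12794605/32012 + 592 = 6156499/32012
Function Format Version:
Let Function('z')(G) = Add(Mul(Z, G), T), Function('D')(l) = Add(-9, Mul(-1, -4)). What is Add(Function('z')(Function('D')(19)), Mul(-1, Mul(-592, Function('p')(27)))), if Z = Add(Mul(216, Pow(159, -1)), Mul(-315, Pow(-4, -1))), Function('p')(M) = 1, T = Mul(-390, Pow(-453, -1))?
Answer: Rational(6156499, 32012) ≈ 192.32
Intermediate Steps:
Function('D')(l) = -5 (Function('D')(l) = Add(-9, 4) = -5)
T = Rational(130, 151) (T = Mul(-390, Rational(-1, 453)) = Rational(130, 151) ≈ 0.86093)
Z = Rational(16983, 212) (Z = Add(Mul(216, Rational(1, 159)), Mul(-315, Rational(-1, 4))) = Add(Rational(72, 53), Rational(315, 4)) = Rational(16983, 212) ≈ 80.109)
Function('z')(G) = Add(Rational(130, 151), Mul(Rational(16983, 212), G)) (Function('z')(G) = Add(Mul(Rational(16983, 212), G), Rational(130, 151)) = Add(Rational(130, 151), Mul(Rational(16983, 212), G)))
Add(Function('z')(Function('D')(19)), Mul(-1, Mul(-592, Function('p')(27)))) = Add(Add(Rational(130, 151), Mul(Rational(16983, 212), -5)), Mul(-1, Mul(-592, 1))) = Add(Add(Rational(130, 151), Rational(-84915, 212)), Mul(-1, -592)) = Add(Rational(-12794605, 32012), 592) = Rational(6156499, 32012)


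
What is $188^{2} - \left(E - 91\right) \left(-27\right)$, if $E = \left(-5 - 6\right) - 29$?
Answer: $31807$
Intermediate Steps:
$E = -40$ ($E = -11 - 29 = -40$)
$188^{2} - \left(E - 91\right) \left(-27\right) = 188^{2} - \left(-40 - 91\right) \left(-27\right) = 35344 - \left(-131\right) \left(-27\right) = 35344 - 3537 = 31807$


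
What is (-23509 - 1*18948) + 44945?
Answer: 2488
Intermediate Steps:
(-23509 - 1*18948) + 44945 = (-23509 - 18948) + 44945 = -42457 + 44945 = 2488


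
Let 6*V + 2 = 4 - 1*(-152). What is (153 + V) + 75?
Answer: 761/3 ≈ 253.67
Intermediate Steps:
V = 77/3 (V = -⅓ + (4 - 1*(-152))/6 = -⅓ + (4 + 152)/6 = -⅓ + (⅙)*156 = -⅓ + 26 = 77/3 ≈ 25.667)
(153 + V) + 75 = (153 + 77/3) + 75 = 536/3 + 75 = 761/3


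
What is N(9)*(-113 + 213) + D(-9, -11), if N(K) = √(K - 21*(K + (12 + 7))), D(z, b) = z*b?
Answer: 99 + 100*I*√579 ≈ 99.0 + 2406.2*I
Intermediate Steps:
D(z, b) = b*z
N(K) = √(-399 - 20*K) (N(K) = √(K - 21*(K + 19)) = √(K - 21*(19 + K)) = √(K + (-399 - 21*K)) = √(-399 - 20*K))
N(9)*(-113 + 213) + D(-9, -11) = √(-399 - 20*9)*(-113 + 213) - 11*(-9) = √(-399 - 180)*100 + 99 = √(-579)*100 + 99 = (I*√579)*100 + 99 = 100*I*√579 + 99 = 99 + 100*I*√579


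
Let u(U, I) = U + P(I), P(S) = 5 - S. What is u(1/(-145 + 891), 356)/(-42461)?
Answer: 261845/31675906 ≈ 0.0082664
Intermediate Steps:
u(U, I) = 5 + U - I (u(U, I) = U + (5 - I) = 5 + U - I)
u(1/(-145 + 891), 356)/(-42461) = (5 + 1/(-145 + 891) - 1*356)/(-42461) = (5 + 1/746 - 356)*(-1/42461) = -261845/746*(-1/42461) = 261845/31675906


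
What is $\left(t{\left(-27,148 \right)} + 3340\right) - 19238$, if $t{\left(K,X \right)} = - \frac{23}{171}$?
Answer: $- \frac{2718581}{171} \approx -15898.0$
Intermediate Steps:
$t{\left(K,X \right)} = - \frac{23}{171}$ ($t{\left(K,X \right)} = \left(-23\right) \frac{1}{171} = - \frac{23}{171}$)
$\left(t{\left(-27,148 \right)} + 3340\right) - 19238 = \left(- \frac{23}{171} + 3340\right) - 19238 = \frac{571117}{171} - 19238 = - \frac{2718581}{171}$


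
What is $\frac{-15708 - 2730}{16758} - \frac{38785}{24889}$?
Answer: $- \frac{26401486}{9930711} \approx -2.6586$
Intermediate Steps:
$\frac{-15708 - 2730}{16758} - \frac{38785}{24889} = \left(-18438\right) \frac{1}{16758} - \frac{38785}{24889} = - \frac{439}{399} - \frac{38785}{24889} = - \frac{26401486}{9930711}$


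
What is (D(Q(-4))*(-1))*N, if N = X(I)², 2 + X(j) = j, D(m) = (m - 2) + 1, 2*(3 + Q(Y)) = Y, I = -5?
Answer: 294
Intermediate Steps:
Q(Y) = -3 + Y/2
D(m) = -1 + m (D(m) = (-2 + m) + 1 = -1 + m)
X(j) = -2 + j
N = 49 (N = (-2 - 5)² = (-7)² = 49)
(D(Q(-4))*(-1))*N = ((-1 + (-3 + (½)*(-4)))*(-1))*49 = ((-1 + (-3 - 2))*(-1))*49 = ((-1 - 5)*(-1))*49 = -6*(-1)*49 = 6*49 = 294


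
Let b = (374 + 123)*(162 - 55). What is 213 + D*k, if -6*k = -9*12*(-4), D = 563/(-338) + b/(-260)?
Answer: 12725211/845 ≈ 15059.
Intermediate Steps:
b = 53179 (b = 497*107 = 53179)
D = -696957/3380 (D = 563/(-338) + 53179/(-260) = 563*(-1/338) + 53179*(-1/260) = -563/338 - 53179/260 = -696957/3380 ≈ -206.20)
k = -72 (k = -(-9*12)*(-4)/6 = -(-18)*(-4) = -⅙*432 = -72)
213 + D*k = 213 - 696957/3380*(-72) = 213 + 12545226/845 = 12725211/845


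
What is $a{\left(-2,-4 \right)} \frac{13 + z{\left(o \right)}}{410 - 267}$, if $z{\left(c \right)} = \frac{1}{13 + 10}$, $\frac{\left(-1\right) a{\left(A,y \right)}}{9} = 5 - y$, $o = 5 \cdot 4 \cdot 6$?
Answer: $- \frac{24300}{3289} \approx -7.3883$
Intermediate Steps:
$o = 120$ ($o = 20 \cdot 6 = 120$)
$a{\left(A,y \right)} = -45 + 9 y$ ($a{\left(A,y \right)} = - 9 \left(5 - y\right) = -45 + 9 y$)
$z{\left(c \right)} = \frac{1}{23}$
$a{\left(-2,-4 \right)} \frac{13 + z{\left(o \right)}}{410 - 267} = \left(-45 + 9 \left(-4\right)\right) \frac{13 + \frac{1}{23}}{410 - 267} = \left(-45 - 36\right) \frac{300}{23 \cdot 143} = - 81 \cdot \frac{300}{23} \cdot \frac{1}{143} = \left(-81\right) \frac{300}{3289} = - \frac{24300}{3289}$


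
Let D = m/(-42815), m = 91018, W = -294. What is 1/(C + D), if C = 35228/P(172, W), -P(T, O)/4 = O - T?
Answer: 19951790/334657317 ≈ 0.059619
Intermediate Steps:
P(T, O) = -4*O + 4*T (P(T, O) = -4*(O - T) = -4*O + 4*T)
C = 8807/466 (C = 35228/(-4*(-294) + 4*172) = 35228/(1176 + 688) = 35228/1864 = 35228*(1/1864) = 8807/466 ≈ 18.899)
D = -91018/42815 (D = 91018/(-42815) = 91018*(-1/42815) = -91018/42815 ≈ -2.1258)
1/(C + D) = 1/(8807/466 - 91018/42815) = 1/(334657317/19951790) = 19951790/334657317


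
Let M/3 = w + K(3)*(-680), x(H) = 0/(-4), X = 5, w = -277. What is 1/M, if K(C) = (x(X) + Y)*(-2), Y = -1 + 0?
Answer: -1/4911 ≈ -0.00020362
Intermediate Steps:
x(H) = 0 (x(H) = 0*(-¼) = 0)
Y = -1
K(C) = 2 (K(C) = (0 - 1)*(-2) = -1*(-2) = 2)
M = -4911 (M = 3*(-277 + 2*(-680)) = 3*(-277 - 1360) = 3*(-1637) = -4911)
1/M = 1/(-4911) = -1/4911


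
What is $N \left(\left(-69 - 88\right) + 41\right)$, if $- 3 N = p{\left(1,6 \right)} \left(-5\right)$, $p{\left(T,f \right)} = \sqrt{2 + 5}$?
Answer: $- \frac{580 \sqrt{7}}{3} \approx -511.51$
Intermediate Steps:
$p{\left(T,f \right)} = \sqrt{7}$
$N = \frac{5 \sqrt{7}}{3}$ ($N = - \frac{\sqrt{7} \left(-5\right)}{3} = - \frac{\left(-5\right) \sqrt{7}}{3} = \frac{5 \sqrt{7}}{3} \approx 4.4096$)
$N \left(\left(-69 - 88\right) + 41\right) = \frac{5 \sqrt{7}}{3} \left(\left(-69 - 88\right) + 41\right) = \frac{5 \sqrt{7}}{3} \left(-157 + 41\right) = \frac{5 \sqrt{7}}{3} \left(-116\right) = - \frac{580 \sqrt{7}}{3}$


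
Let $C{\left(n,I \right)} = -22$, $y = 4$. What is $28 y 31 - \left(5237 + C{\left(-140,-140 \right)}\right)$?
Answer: $-1743$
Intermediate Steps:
$28 y 31 - \left(5237 + C{\left(-140,-140 \right)}\right) = 28 \cdot 4 \cdot 31 - 5215 = 112 \cdot 31 + \left(-5237 + 22\right) = 3472 - 5215 = -1743$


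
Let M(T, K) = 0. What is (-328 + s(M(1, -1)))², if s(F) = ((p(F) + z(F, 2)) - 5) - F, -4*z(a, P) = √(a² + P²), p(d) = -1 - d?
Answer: 447561/4 ≈ 1.1189e+5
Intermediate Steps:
z(a, P) = -√(P² + a²)/4 (z(a, P) = -√(a² + P²)/4 = -√(P² + a²)/4)
s(F) = -6 - 2*F - √(4 + F²)/4 (s(F) = (((-1 - F) - √(2² + F²)/4) - 5) - F = (((-1 - F) - √(4 + F²)/4) - 5) - F = ((-1 - F - √(4 + F²)/4) - 5) - F = (-6 - F - √(4 + F²)/4) - F = -6 - 2*F - √(4 + F²)/4)
(-328 + s(M(1, -1)))² = (-328 + (-6 - 2*0 - √(4 + 0²)/4))² = (-328 + (-6 + 0 - √(4 + 0)/4))² = (-328 + (-6 + 0 - √4/4))² = (-328 + (-6 + 0 - ¼*2))² = (-328 + (-6 + 0 - ½))² = (-328 - 13/2)² = (-669/2)² = 447561/4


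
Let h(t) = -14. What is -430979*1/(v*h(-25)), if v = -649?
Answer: -430979/9086 ≈ -47.433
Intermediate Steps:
-430979*1/(v*h(-25)) = -430979/((-14*(-649))) = -430979/9086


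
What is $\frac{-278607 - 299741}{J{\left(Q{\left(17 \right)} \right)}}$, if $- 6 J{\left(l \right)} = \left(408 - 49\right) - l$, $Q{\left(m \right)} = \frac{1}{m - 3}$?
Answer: $\frac{16193744}{1675} \approx 9667.9$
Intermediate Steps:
$Q{\left(m \right)} = \frac{1}{-3 + m}$
$J{\left(l \right)} = - \frac{359}{6} + \frac{l}{6}$ ($J{\left(l \right)} = - \frac{\left(408 - 49\right) - l}{6} = - \frac{359 - l}{6} = - \frac{359}{6} + \frac{l}{6}$)
$\frac{-278607 - 299741}{J{\left(Q{\left(17 \right)} \right)}} = \frac{-278607 - 299741}{- \frac{359}{6} + \frac{1}{6 \left(-3 + 17\right)}} = \frac{-278607 - 299741}{- \frac{359}{6} + \frac{1}{6 \cdot 14}} = - \frac{578348}{- \frac{359}{6} + \frac{1}{6} \cdot \frac{1}{14}} = - \frac{578348}{- \frac{359}{6} + \frac{1}{84}} = - \frac{578348}{- \frac{1675}{28}} = \left(-578348\right) \left(- \frac{28}{1675}\right) = \frac{16193744}{1675}$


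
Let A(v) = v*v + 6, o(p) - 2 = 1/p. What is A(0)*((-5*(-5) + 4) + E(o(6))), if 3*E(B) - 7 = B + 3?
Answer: 595/3 ≈ 198.33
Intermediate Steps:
o(p) = 2 + 1/p
E(B) = 10/3 + B/3 (E(B) = 7/3 + (B + 3)/3 = 7/3 + (3 + B)/3 = 7/3 + (1 + B/3) = 10/3 + B/3)
A(v) = 6 + v² (A(v) = v² + 6 = 6 + v²)
A(0)*((-5*(-5) + 4) + E(o(6))) = (6 + 0²)*((-5*(-5) + 4) + (10/3 + (2 + 1/6)/3)) = (6 + 0)*((25 + 4) + (10/3 + (2 + ⅙)/3)) = 6*(29 + (10/3 + (⅓)*(13/6))) = 6*(29 + (10/3 + 13/18)) = 6*(29 + 73/18) = 6*(595/18) = 595/3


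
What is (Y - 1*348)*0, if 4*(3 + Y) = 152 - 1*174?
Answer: 0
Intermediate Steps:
Y = -17/2 (Y = -3 + (152 - 1*174)/4 = -3 + (152 - 174)/4 = -3 + (¼)*(-22) = -3 - 11/2 = -17/2 ≈ -8.5000)
(Y - 1*348)*0 = (-17/2 - 1*348)*0 = (-17/2 - 348)*0 = -713/2*0 = 0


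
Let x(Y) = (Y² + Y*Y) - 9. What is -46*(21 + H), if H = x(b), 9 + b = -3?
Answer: -13800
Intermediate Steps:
b = -12 (b = -9 - 3 = -12)
x(Y) = -9 + 2*Y² (x(Y) = (Y² + Y²) - 9 = 2*Y² - 9 = -9 + 2*Y²)
H = 279 (H = -9 + 2*(-12)² = -9 + 2*144 = -9 + 288 = 279)
-46*(21 + H) = -46*(21 + 279) = -46*300 = -13800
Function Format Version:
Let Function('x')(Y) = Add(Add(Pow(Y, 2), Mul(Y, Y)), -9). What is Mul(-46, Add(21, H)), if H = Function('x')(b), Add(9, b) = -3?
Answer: -13800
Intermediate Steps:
b = -12 (b = Add(-9, -3) = -12)
Function('x')(Y) = Add(-9, Mul(2, Pow(Y, 2))) (Function('x')(Y) = Add(Add(Pow(Y, 2), Pow(Y, 2)), -9) = Add(Mul(2, Pow(Y, 2)), -9) = Add(-9, Mul(2, Pow(Y, 2))))
H = 279 (H = Add(-9, Mul(2, Pow(-12, 2))) = Add(-9, Mul(2, 144)) = Add(-9, 288) = 279)
Mul(-46, Add(21, H)) = Mul(-46, Add(21, 279)) = Mul(-46, 300) = -13800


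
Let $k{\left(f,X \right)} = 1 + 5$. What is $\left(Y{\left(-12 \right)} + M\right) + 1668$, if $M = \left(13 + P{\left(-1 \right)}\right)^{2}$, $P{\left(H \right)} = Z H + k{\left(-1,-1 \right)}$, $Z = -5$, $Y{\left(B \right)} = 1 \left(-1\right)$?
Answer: $2243$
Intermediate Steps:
$Y{\left(B \right)} = -1$
$k{\left(f,X \right)} = 6$
$P{\left(H \right)} = 6 - 5 H$ ($P{\left(H \right)} = - 5 H + 6 = 6 - 5 H$)
$M = 576$ ($M = \left(13 + \left(6 - -5\right)\right)^{2} = \left(13 + \left(6 + 5\right)\right)^{2} = \left(13 + 11\right)^{2} = 24^{2} = 576$)
$\left(Y{\left(-12 \right)} + M\right) + 1668 = \left(-1 + 576\right) + 1668 = 575 + 1668 = 2243$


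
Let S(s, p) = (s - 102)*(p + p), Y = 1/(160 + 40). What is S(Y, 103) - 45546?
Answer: -6655697/100 ≈ -66557.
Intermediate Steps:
Y = 1/200 ≈ 0.0050000
S(s, p) = 2*p*(-102 + s) (S(s, p) = (-102 + s)*(2*p) = 2*p*(-102 + s))
S(Y, 103) - 45546 = 2*103*(-102 + 1/200) - 45546 = 2*103*(-20399/200) - 45546 = -2101097/100 - 45546 = -6655697/100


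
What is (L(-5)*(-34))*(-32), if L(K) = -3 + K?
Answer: -8704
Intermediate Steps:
(L(-5)*(-34))*(-32) = ((-3 - 5)*(-34))*(-32) = -8*(-34)*(-32) = 272*(-32) = -8704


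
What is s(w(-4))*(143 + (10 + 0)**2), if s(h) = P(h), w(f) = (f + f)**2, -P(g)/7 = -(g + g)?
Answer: 217728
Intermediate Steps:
P(g) = 14*g (P(g) = -(-7)*(g + g) = -(-7)*2*g = -(-14)*g = 14*g)
w(f) = 4*f**2 (w(f) = (2*f)**2 = 4*f**2)
s(h) = 14*h
s(w(-4))*(143 + (10 + 0)**2) = (14*(4*(-4)**2))*(143 + (10 + 0)**2) = (14*(4*16))*(143 + 10**2) = (14*64)*(143 + 100) = 896*243 = 217728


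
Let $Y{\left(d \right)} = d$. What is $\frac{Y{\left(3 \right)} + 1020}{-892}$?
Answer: $- \frac{1023}{892} \approx -1.1469$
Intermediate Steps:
$\frac{Y{\left(3 \right)} + 1020}{-892} = \frac{3 + 1020}{-892} = \left(- \frac{1}{892}\right) 1023 = - \frac{1023}{892}$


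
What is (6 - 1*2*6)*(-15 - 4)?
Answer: 114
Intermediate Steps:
(6 - 1*2*6)*(-15 - 4) = (6 - 2*6)*(-19) = (6 - 12)*(-19) = -6*(-19) = 114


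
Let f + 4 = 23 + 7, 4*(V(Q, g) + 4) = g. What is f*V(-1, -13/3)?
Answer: -793/6 ≈ -132.17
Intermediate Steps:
V(Q, g) = -4 + g/4
f = 26 (f = -4 + (23 + 7) = -4 + 30 = 26)
f*V(-1, -13/3) = 26*(-4 + (-13/3)/4) = 26*(-4 + (-13*1/3)/4) = 26*(-4 + (1/4)*(-13/3)) = 26*(-4 - 13/12) = 26*(-61/12) = -793/6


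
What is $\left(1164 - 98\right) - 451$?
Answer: $615$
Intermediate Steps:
$\left(1164 - 98\right) - 451 = 1066 - 451 = 615$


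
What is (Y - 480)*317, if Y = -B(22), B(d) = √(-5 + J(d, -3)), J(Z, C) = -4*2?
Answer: -152160 - 317*I*√13 ≈ -1.5216e+5 - 1143.0*I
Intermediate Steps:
J(Z, C) = -8
B(d) = I*√13 (B(d) = √(-5 - 8) = √(-13) = I*√13)
Y = -I*√13 ≈ -3.6056*I
(Y - 480)*317 = (-I*√13 - 480)*317 = (-480 - I*√13)*317 = -152160 - 317*I*√13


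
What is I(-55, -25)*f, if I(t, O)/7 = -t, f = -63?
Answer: -24255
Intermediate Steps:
I(t, O) = -7*t (I(t, O) = 7*(-t) = -7*t)
I(-55, -25)*f = -7*(-55)*(-63) = 385*(-63) = -24255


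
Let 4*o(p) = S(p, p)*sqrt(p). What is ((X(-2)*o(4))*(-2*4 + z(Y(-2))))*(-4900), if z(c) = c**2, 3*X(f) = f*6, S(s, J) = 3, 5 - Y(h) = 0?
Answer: 499800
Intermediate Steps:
Y(h) = 5 (Y(h) = 5 - 1*0 = 5 + 0 = 5)
o(p) = 3*sqrt(p)/4 (o(p) = (3*sqrt(p))/4 = 3*sqrt(p)/4)
X(f) = 2*f (X(f) = (f*6)/3 = (6*f)/3 = 2*f)
((X(-2)*o(4))*(-2*4 + z(Y(-2))))*(-4900) = (((2*(-2))*(3*sqrt(4)/4))*(-2*4 + 5**2))*(-4900) = ((-3*2)*(-8 + 25))*(-4900) = (-4*3/2*17)*(-4900) = -6*17*(-4900) = -102*(-4900) = 499800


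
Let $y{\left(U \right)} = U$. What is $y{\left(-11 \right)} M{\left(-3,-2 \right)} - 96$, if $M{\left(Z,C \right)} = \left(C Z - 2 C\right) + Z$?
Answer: $-173$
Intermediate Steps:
$M{\left(Z,C \right)} = Z - 2 C + C Z$ ($M{\left(Z,C \right)} = \left(- 2 C + C Z\right) + Z = Z - 2 C + C Z$)
$y{\left(-11 \right)} M{\left(-3,-2 \right)} - 96 = - 11 \left(-3 - -4 - -6\right) - 96 = - 11 \left(-3 + 4 + 6\right) - 96 = \left(-11\right) 7 - 96 = -77 - 96 = -173$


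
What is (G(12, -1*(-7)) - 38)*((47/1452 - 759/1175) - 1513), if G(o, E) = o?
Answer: 33570889859/853050 ≈ 39354.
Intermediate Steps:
(G(12, -1*(-7)) - 38)*((47/1452 - 759/1175) - 1513) = (12 - 38)*((47/1452 - 759/1175) - 1513) = -26*((47*(1/1452) - 759*1/1175) - 1513) = -26*((47/1452 - 759/1175) - 1513) = -26*(-1046843/1706100 - 1513) = -26*(-2582376143/1706100) = 33570889859/853050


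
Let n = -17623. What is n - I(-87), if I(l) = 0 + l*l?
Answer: -25192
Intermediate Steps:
I(l) = l² (I(l) = 0 + l² = l²)
n - I(-87) = -17623 - 1*(-87)² = -17623 - 1*7569 = -17623 - 7569 = -25192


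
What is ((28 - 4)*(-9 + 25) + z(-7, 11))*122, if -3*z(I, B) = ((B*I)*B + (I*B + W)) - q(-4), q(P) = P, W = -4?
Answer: 84424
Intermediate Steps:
z(I, B) = -B*I/3 - I*B**2/3 (z(I, B) = -(((B*I)*B + (I*B - 4)) - 1*(-4))/3 = -((I*B**2 + (B*I - 4)) + 4)/3 = -((I*B**2 + (-4 + B*I)) + 4)/3 = -((-4 + B*I + I*B**2) + 4)/3 = -(B*I + I*B**2)/3 = -B*I/3 - I*B**2/3)
((28 - 4)*(-9 + 25) + z(-7, 11))*122 = ((28 - 4)*(-9 + 25) + (1/3)*11*(-7)*(-1 - 1*11))*122 = (24*16 + (1/3)*11*(-7)*(-1 - 11))*122 = (384 + (1/3)*11*(-7)*(-12))*122 = (384 + 308)*122 = 692*122 = 84424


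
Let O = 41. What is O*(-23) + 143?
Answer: -800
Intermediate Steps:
O*(-23) + 143 = 41*(-23) + 143 = -943 + 143 = -800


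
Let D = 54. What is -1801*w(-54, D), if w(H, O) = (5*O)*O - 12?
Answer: -26236968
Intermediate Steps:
w(H, O) = -12 + 5*O² (w(H, O) = 5*O² - 12 = -12 + 5*O²)
-1801*w(-54, D) = -1801*(-12 + 5*54²) = -1801*(-12 + 5*2916) = -1801*(-12 + 14580) = -1801*14568 = -26236968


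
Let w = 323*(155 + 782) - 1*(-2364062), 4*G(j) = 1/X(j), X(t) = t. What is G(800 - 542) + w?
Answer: 2752047817/1032 ≈ 2.6667e+6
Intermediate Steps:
G(j) = 1/(4*j)
w = 2666713 (w = 323*937 + 2364062 = 302651 + 2364062 = 2666713)
G(800 - 542) + w = 1/(4*(800 - 542)) + 2666713 = (1/4)/258 + 2666713 = (1/4)*(1/258) + 2666713 = 1/1032 + 2666713 = 2752047817/1032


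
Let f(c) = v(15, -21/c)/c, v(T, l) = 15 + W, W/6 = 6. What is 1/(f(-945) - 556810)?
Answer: -315/175395167 ≈ -1.7959e-6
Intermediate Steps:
W = 36 (W = 6*6 = 36)
v(T, l) = 51 (v(T, l) = 15 + 36 = 51)
f(c) = 51/c
1/(f(-945) - 556810) = 1/(51/(-945) - 556810) = 1/(51*(-1/945) - 556810) = 1/(-17/315 - 556810) = 1/(-175395167/315) = -315/175395167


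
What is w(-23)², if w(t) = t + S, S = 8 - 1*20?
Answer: 1225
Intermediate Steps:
S = -12 (S = 8 - 20 = -12)
w(t) = -12 + t (w(t) = t - 12 = -12 + t)
w(-23)² = (-12 - 23)² = (-35)² = 1225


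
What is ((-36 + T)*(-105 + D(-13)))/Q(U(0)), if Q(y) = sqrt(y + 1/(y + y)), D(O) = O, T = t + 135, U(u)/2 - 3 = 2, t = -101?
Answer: 472*sqrt(1005)/201 ≈ 74.444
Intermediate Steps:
U(u) = 10 (U(u) = 6 + 2*2 = 6 + 4 = 10)
T = 34 (T = -101 + 135 = 34)
Q(y) = sqrt(y + 1/(2*y))
((-36 + T)*(-105 + D(-13)))/Q(U(0)) = ((-36 + 34)*(-105 - 13))/((sqrt(2/10 + 4*10)/2)) = (-2*(-118))/((sqrt(2*(1/10) + 40)/2)) = 236/((sqrt(1/5 + 40)/2)) = 236/((sqrt(201/5)/2)) = 236/(((sqrt(1005)/5)/2)) = 236/((sqrt(1005)/10)) = 236*(2*sqrt(1005)/201) = 472*sqrt(1005)/201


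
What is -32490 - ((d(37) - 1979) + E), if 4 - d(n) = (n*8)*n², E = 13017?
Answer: 361692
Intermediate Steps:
d(n) = 4 - 8*n³ (d(n) = 4 - n*8*n² = 4 - 8*n*n² = 4 - 8*n³)
-32490 - ((d(37) - 1979) + E) = -32490 - (((4 - 8*37³) - 1979) + 13017) = -32490 - (((4 - 8*50653) - 1979) + 13017) = -32490 - (((4 - 405224) - 1979) + 13017) = -32490 - ((-405220 - 1979) + 13017) = -32490 - (-407199 + 13017) = -32490 - 1*(-394182) = -32490 + 394182 = 361692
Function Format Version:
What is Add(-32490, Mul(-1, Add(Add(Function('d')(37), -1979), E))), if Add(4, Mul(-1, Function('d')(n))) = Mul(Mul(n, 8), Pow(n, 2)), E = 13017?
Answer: 361692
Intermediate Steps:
Function('d')(n) = Add(4, Mul(-8, Pow(n, 3))) (Function('d')(n) = Add(4, Mul(-1, Mul(Mul(n, 8), Pow(n, 2)))) = Add(4, Mul(-1, Mul(Mul(8, n), Pow(n, 2)))) = Add(4, Mul(-1, Mul(8, Pow(n, 3)))) = Add(4, Mul(-8, Pow(n, 3))))
Add(-32490, Mul(-1, Add(Add(Function('d')(37), -1979), E))) = Add(-32490, Mul(-1, Add(Add(Add(4, Mul(-8, Pow(37, 3))), -1979), 13017))) = Add(-32490, Mul(-1, Add(Add(Add(4, Mul(-8, 50653)), -1979), 13017))) = Add(-32490, Mul(-1, Add(Add(Add(4, -405224), -1979), 13017))) = Add(-32490, Mul(-1, Add(Add(-405220, -1979), 13017))) = Add(-32490, Mul(-1, Add(-407199, 13017))) = Add(-32490, Mul(-1, -394182)) = Add(-32490, 394182) = 361692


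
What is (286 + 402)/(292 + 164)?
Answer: 86/57 ≈ 1.5088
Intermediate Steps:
(286 + 402)/(292 + 164) = 688/456 = 688*(1/456) = 86/57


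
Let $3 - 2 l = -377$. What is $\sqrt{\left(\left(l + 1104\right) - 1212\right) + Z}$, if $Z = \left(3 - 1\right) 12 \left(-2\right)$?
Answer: $\sqrt{34} \approx 5.8309$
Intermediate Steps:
$l = 190$ ($l = \frac{3}{2} - - \frac{377}{2} = \frac{3}{2} + \frac{377}{2} = 190$)
$Z = -48$ ($Z = \left(3 - 1\right) 12 \left(-2\right) = 2 \cdot 12 \left(-2\right) = 24 \left(-2\right) = -48$)
$\sqrt{\left(\left(l + 1104\right) - 1212\right) + Z} = \sqrt{\left(\left(190 + 1104\right) - 1212\right) - 48} = \sqrt{\left(1294 - 1212\right) - 48} = \sqrt{82 - 48} = \sqrt{34}$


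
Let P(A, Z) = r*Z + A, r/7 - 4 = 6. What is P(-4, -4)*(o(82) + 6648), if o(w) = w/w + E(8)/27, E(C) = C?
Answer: -50986804/27 ≈ -1.8884e+6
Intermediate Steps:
r = 70 (r = 28 + 7*6 = 28 + 42 = 70)
P(A, Z) = A + 70*Z (P(A, Z) = 70*Z + A = A + 70*Z)
o(w) = 35/27 (o(w) = w/w + 8/27 = 1 + 8*(1/27) = 1 + 8/27 = 35/27)
P(-4, -4)*(o(82) + 6648) = (-4 + 70*(-4))*(35/27 + 6648) = (-4 - 280)*(179531/27) = -284*179531/27 = -50986804/27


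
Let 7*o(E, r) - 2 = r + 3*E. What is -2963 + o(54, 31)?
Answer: -20546/7 ≈ -2935.1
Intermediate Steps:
o(E, r) = 2/7 + r/7 + 3*E/7 (o(E, r) = 2/7 + (r + 3*E)/7 = 2/7 + (r/7 + 3*E/7) = 2/7 + r/7 + 3*E/7)
-2963 + o(54, 31) = -2963 + (2/7 + (⅐)*31 + (3/7)*54) = -2963 + (2/7 + 31/7 + 162/7) = -2963 + 195/7 = -20546/7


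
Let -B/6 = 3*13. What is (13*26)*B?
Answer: -79092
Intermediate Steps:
B = -234 (B = -18*13 = -6*39 = -234)
(13*26)*B = (13*26)*(-234) = 338*(-234) = -79092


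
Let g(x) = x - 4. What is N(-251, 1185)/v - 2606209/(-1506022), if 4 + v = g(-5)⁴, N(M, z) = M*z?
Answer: -5453857483/124999826 ≈ -43.631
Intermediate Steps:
g(x) = -4 + x
v = 6557 (v = -4 + (-4 - 5)⁴ = -4 + (-9)⁴ = -4 + 6561 = 6557)
N(-251, 1185)/v - 2606209/(-1506022) = -251*1185/6557 - 2606209/(-1506022) = -297435*1/6557 - 2606209*(-1/1506022) = -3765/83 + 2606209/1506022 = -5453857483/124999826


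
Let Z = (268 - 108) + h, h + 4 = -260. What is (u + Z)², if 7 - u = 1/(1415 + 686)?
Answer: 41533624804/4414201 ≈ 9409.1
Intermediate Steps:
h = -264 (h = -4 - 260 = -264)
Z = -104 (Z = (268 - 108) - 264 = 160 - 264 = -104)
u = 14706/2101 (u = 7 - 1/(1415 + 686) = 7 - 1/2101 = 14706/2101 ≈ 6.9995)
(u + Z)² = (14706/2101 - 104)² = (-203798/2101)² = 41533624804/4414201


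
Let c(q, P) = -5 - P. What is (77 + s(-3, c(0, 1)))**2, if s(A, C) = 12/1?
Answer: 7921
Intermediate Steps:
s(A, C) = 12 (s(A, C) = 12*1 = 12)
(77 + s(-3, c(0, 1)))**2 = (77 + 12)**2 = 89**2 = 7921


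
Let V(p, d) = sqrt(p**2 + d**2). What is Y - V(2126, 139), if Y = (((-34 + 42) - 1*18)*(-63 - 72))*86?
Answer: 116100 - sqrt(4539197) ≈ 1.1397e+5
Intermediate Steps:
V(p, d) = sqrt(d**2 + p**2)
Y = 116100 (Y = ((8 - 18)*(-135))*86 = -10*(-135)*86 = 1350*86 = 116100)
Y - V(2126, 139) = 116100 - sqrt(139**2 + 2126**2) = 116100 - sqrt(19321 + 4519876) = 116100 - sqrt(4539197)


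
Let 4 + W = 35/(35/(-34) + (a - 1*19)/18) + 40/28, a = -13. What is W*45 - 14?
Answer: -4153622/6013 ≈ -690.77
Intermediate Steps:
W = -90432/6013 (W = -4 + (35/(35/(-34) + (-13 - 1*19)/18) + 40/28) = -4 + (35/(35*(-1/34) + (-13 - 19)*(1/18)) + 40*(1/28)) = -4 + (35/(-35/34 - 32*1/18) + 10/7) = -4 + (35/(-35/34 - 16/9) + 10/7) = -4 + (35/(-859/306) + 10/7) = -4 + (35*(-306/859) + 10/7) = -4 + (-10710/859 + 10/7) = -4 - 66380/6013 = -90432/6013 ≈ -15.039)
W*45 - 14 = -90432/6013*45 - 14 = -4069440/6013 - 14 = -4153622/6013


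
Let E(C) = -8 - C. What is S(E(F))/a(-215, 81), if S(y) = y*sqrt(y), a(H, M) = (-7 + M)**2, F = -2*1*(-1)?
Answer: -5*I*sqrt(10)/2738 ≈ -0.0057748*I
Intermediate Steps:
F = 2 (F = -2*(-1) = 2)
S(y) = y**(3/2)
S(E(F))/a(-215, 81) = (-8 - 1*2)**(3/2)/((-7 + 81)**2) = (-8 - 2)**(3/2)/(74**2) = (-10)**(3/2)/5476 = -10*I*sqrt(10)*(1/5476) = -5*I*sqrt(10)/2738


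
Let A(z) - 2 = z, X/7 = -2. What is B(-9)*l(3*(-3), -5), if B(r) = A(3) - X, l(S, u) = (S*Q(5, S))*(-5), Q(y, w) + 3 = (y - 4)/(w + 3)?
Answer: -5415/2 ≈ -2707.5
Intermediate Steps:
X = -14 (X = 7*(-2) = -14)
A(z) = 2 + z
Q(y, w) = -3 + (-4 + y)/(3 + w) (Q(y, w) = -3 + (y - 4)/(w + 3) = -3 + (-4 + y)/(3 + w))
l(S, u) = -5*S*(-8 - 3*S)/(3 + S) (l(S, u) = (S*((-13 + 5 - 3*S)/(3 + S)))*(-5) = (S*((-8 - 3*S)/(3 + S)))*(-5) = (S*(-8 - 3*S)/(3 + S))*(-5) = -5*S*(-8 - 3*S)/(3 + S))
B(r) = 19 (B(r) = (2 + 3) - 1*(-14) = 5 + 14 = 19)
B(-9)*l(3*(-3), -5) = 19*(5*(3*(-3))*(8 + 3*(3*(-3)))/(3 + 3*(-3))) = 19*(5*(-9)*(8 + 3*(-9))/(3 - 9)) = 19*(5*(-9)*(8 - 27)/(-6)) = 19*(5*(-9)*(-⅙)*(-19)) = 19*(-285/2) = -5415/2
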